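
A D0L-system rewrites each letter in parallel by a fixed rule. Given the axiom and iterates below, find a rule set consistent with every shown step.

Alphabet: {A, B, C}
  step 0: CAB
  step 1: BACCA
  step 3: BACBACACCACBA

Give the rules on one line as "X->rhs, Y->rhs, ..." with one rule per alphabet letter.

  step 0 ⇒ step 1: CAB ⇒ BA·C·CA
    A ↦ C
    B ↦ CA
    C ↦ BA

A->C, B->CA, C->BA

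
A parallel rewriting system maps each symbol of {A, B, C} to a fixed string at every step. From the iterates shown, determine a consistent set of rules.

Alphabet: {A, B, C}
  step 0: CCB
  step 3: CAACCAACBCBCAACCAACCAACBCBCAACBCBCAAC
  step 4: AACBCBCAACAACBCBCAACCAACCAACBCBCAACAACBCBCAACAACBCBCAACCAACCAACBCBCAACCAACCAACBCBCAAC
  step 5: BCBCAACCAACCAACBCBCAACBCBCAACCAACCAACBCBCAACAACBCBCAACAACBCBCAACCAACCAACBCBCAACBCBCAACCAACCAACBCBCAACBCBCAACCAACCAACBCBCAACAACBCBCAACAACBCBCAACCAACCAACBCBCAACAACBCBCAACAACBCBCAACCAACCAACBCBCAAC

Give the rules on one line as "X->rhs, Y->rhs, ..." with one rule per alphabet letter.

  step 4 ⇒ step 5: AACBCBCAACAACBCBCAACCAACCAACBCBCAACAACBCBCAACAACBCBCAACCAACCAACBCBCAACCAACCAACBCBCAAC ⇒ BC·BC·AAC·C·AAC·C·AAC·BC·BC·AAC·BC·BC·AAC·C·AAC·C·AAC·BC·BC·AAC·AAC·BC·BC·AAC·AAC·BC·BC·AAC·C·AAC·C·AAC·BC·BC·AAC·BC·BC·AAC·C·AAC·C·AAC·BC·BC·AAC·BC·BC·AAC·C·AAC·C·AAC·BC·BC·AAC·AAC·BC·BC·AAC·AAC·BC·BC·AAC·C·AAC·C·AAC·BC·BC·AAC·AAC·BC·BC·AAC·AAC·BC·BC·AAC·C·AAC·C·AAC·BC·BC·AAC
    A ↦ BC
    B ↦ C
    C ↦ AAC

A->BC, B->C, C->AAC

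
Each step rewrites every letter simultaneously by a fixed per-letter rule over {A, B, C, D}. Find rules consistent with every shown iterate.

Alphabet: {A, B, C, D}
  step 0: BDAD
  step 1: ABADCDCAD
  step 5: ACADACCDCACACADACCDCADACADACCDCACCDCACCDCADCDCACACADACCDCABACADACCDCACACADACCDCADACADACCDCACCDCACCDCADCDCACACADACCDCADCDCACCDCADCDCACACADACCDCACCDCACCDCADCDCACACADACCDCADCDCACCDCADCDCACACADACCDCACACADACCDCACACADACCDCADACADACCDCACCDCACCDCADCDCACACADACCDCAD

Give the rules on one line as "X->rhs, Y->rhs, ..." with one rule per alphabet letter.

A->CDC, B->AB, C->AC, D->AD

  step 0 ⇒ step 1: BDAD ⇒ AB·AD·CDC·AD
    A ↦ CDC
    B ↦ AB
    D ↦ AD
    C ↦ AC  (constrained at step 1)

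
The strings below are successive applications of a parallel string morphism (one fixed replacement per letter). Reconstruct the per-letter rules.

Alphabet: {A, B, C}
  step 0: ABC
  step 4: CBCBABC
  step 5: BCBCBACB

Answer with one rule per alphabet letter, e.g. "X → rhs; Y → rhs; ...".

A->BA, B->C, C->B

  step 4 ⇒ step 5: CBCBABC ⇒ B·C·B·C·BA·C·B
    A ↦ BA
    B ↦ C
    C ↦ B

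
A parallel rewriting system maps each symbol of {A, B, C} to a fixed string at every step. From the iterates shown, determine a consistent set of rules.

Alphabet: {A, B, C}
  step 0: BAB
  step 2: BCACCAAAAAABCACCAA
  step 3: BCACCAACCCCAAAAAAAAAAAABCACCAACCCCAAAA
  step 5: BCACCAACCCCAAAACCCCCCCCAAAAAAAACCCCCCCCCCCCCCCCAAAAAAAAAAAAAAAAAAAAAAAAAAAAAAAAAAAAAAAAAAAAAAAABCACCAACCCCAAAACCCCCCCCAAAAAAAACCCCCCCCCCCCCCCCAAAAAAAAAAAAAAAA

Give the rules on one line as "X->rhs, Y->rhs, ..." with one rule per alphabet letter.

  step 2 ⇒ step 3: BCACCAAAAAABCACCAA ⇒ BCA·CC·AA·CC·CC·AA·AA·AA·AA·AA·AA·BCA·CC·AA·CC·CC·AA·AA
    A ↦ AA
    B ↦ BCA
    C ↦ CC

A->AA, B->BCA, C->CC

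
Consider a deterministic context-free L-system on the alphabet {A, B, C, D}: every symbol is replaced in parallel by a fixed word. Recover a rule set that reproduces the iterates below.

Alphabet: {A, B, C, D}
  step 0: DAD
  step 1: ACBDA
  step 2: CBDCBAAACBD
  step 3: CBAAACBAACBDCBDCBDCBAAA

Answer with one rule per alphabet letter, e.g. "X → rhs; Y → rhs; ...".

  step 2 ⇒ step 3: CBDCBAAACBD ⇒ CBA·A·A·CBA·A·CBD·CBD·CBD·CBA·A·A
    A ↦ CBD
    B ↦ A
    C ↦ CBA
    D ↦ A

A->CBD, B->A, C->CBA, D->A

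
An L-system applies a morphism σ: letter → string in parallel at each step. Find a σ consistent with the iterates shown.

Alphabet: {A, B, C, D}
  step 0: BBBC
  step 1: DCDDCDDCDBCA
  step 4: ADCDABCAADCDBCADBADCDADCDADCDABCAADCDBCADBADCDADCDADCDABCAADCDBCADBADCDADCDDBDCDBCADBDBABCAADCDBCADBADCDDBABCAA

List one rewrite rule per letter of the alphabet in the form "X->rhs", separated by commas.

  step 0 ⇒ step 1: BBBC ⇒ DCD·DCD·DCD·BCA
    B ↦ DCD
    C ↦ BCA
    A ↦ DB  (constrained at step 1)
    D ↦ A  (constrained at step 1)

A->DB, B->DCD, C->BCA, D->A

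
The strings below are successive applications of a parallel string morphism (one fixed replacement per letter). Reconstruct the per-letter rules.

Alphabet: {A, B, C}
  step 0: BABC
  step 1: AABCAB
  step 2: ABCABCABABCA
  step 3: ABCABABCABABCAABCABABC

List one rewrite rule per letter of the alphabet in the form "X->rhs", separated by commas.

A->ABC, B->A, C->B

  step 2 ⇒ step 3: ABCABCABABCA ⇒ ABC·A·B·ABC·A·B·ABC·A·ABC·A·B·ABC
    A ↦ ABC
    B ↦ A
    C ↦ B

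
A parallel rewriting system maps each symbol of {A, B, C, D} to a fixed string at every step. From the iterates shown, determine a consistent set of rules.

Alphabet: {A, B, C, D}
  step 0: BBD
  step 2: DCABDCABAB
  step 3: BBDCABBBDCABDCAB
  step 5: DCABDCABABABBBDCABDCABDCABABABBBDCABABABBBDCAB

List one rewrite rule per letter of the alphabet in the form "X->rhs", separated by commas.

A->DC, B->AB, C->B, D->B

  step 2 ⇒ step 3: DCABDCABAB ⇒ B·B·DC·AB·B·B·DC·AB·DC·AB
    A ↦ DC
    B ↦ AB
    C ↦ B
    D ↦ B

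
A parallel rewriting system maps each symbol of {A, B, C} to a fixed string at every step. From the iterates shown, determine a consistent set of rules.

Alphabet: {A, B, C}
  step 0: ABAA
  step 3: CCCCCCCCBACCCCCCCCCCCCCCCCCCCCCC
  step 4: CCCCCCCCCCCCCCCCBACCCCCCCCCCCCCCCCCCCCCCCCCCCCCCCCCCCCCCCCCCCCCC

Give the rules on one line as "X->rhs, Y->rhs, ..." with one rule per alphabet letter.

  step 3 ⇒ step 4: CCCCCCCCBACCCCCCCCCCCCCCCCCCCCCC ⇒ CC·CC·CC·CC·CC·CC·CC·CC·BA·CC·CC·CC·CC·CC·CC·CC·CC·CC·CC·CC·CC·CC·CC·CC·CC·CC·CC·CC·CC·CC·CC·CC
    A ↦ CC
    B ↦ BA
    C ↦ CC

A->CC, B->BA, C->CC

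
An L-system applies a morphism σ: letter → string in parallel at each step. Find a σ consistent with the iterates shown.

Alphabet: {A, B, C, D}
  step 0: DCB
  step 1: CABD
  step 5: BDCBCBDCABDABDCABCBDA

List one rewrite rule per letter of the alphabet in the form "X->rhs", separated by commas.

  step 0 ⇒ step 1: DCB ⇒ C·A·BD
    B ↦ BD
    C ↦ A
    D ↦ C
    A ↦ BC  (constrained at step 1)

A->BC, B->BD, C->A, D->C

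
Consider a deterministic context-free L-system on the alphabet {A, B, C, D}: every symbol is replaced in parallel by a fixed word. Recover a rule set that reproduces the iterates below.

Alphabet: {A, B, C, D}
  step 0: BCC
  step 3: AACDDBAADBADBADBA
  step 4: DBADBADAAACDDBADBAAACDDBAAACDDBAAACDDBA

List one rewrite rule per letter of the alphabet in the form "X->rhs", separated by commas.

A->DBA, B->ACD, C->D, D->A

  step 3 ⇒ step 4: AACDDBAADBADBADBA ⇒ DBA·DBA·D·A·A·ACD·DBA·DBA·A·ACD·DBA·A·ACD·DBA·A·ACD·DBA
    A ↦ DBA
    B ↦ ACD
    C ↦ D
    D ↦ A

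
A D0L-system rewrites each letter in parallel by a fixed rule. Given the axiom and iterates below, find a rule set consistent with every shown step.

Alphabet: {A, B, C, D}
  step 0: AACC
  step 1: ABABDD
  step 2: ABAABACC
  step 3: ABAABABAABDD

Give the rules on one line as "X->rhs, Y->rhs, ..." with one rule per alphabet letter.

A->AB, B->A, C->D, D->C

  step 2 ⇒ step 3: ABAABACC ⇒ AB·A·AB·AB·A·AB·D·D
    A ↦ AB
    B ↦ A
    C ↦ D
  step 1 ⇒ step 2: ABABDD ⇒ AB·A·AB·A·C·C
    D ↦ C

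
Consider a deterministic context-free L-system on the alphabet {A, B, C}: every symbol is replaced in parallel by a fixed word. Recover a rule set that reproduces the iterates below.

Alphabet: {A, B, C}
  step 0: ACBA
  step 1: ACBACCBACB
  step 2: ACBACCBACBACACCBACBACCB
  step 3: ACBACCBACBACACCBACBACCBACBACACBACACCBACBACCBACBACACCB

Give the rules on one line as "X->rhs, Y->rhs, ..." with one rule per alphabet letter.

A->ACB, B->CB, C->AC

  step 2 ⇒ step 3: ACBACCBACBACACCBACBACCB ⇒ ACB·AC·CB·ACB·AC·AC·CB·ACB·AC·CB·ACB·AC·ACB·AC·AC·CB·ACB·AC·CB·ACB·AC·AC·CB
    A ↦ ACB
    B ↦ CB
    C ↦ AC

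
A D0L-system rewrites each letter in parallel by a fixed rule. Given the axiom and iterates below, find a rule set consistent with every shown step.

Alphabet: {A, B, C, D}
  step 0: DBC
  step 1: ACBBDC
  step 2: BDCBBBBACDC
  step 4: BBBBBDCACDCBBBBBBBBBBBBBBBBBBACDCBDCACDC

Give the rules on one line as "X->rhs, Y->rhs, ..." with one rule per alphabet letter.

A->B, B->BB, C->DC, D->AC

  step 1 ⇒ step 2: ACBBDC ⇒ B·DC·BB·BB·AC·DC
    A ↦ B
    B ↦ BB
    C ↦ DC
    D ↦ AC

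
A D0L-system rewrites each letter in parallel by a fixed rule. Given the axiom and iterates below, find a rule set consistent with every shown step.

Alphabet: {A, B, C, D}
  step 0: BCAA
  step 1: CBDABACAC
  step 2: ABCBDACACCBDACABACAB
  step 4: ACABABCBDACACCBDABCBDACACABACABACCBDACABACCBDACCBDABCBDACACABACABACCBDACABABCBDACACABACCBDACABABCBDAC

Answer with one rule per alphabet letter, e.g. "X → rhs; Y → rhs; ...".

A->AC, B->CBD, C->AB, D->AC

  step 1 ⇒ step 2: CBDABACAC ⇒ AB·CBD·AC·AC·CBD·AC·AB·AC·AB
    A ↦ AC
    B ↦ CBD
    C ↦ AB
    D ↦ AC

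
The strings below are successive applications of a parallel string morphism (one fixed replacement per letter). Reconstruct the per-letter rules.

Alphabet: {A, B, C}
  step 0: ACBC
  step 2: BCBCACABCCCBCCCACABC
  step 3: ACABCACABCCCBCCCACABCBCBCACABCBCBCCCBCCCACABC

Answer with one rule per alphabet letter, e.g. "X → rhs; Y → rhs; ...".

  step 2 ⇒ step 3: BCBCACABCCCBCCCACABC ⇒ ACA·BC·ACA·BC·CC·BC·CC·ACA·BC·BC·BC·ACA·BC·BC·BC·CC·BC·CC·ACA·BC
    A ↦ CC
    B ↦ ACA
    C ↦ BC

A->CC, B->ACA, C->BC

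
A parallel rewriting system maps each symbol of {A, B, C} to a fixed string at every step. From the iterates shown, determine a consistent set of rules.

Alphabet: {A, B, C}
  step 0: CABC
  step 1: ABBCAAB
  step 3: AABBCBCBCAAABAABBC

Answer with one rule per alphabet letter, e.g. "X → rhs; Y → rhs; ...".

A->BC, B->A, C->AB

  step 0 ⇒ step 1: CABC ⇒ AB·BC·A·AB
    A ↦ BC
    B ↦ A
    C ↦ AB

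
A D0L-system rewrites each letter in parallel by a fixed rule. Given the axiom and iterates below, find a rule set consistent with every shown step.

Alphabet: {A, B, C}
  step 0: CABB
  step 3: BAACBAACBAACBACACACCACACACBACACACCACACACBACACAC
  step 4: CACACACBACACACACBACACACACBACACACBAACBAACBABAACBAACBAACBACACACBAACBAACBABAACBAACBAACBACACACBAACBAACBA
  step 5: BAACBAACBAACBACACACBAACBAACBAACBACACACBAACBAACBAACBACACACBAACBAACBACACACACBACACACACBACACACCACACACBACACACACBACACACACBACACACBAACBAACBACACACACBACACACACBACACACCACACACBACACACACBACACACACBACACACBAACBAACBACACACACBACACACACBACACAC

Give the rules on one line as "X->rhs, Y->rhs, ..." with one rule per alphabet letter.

  step 4 ⇒ step 5: CACACACBACACACACBACACACACBACACACBAACBAACBABAACBAACBAACBACACACBAACBAACBABAACBAACBAACBACACACBAACBAACBA ⇒ BA·AC·BA·AC·BA·AC·BA·CAC·AC·BA·AC·BA·AC·BA·AC·BA·CAC·AC·BA·AC·BA·AC·BA·AC·BA·CAC·AC·BA·AC·BA·AC·BA·CAC·AC·AC·BA·CAC·AC·AC·BA·CAC·AC·CAC·AC·AC·BA·CAC·AC·AC·BA·CAC·AC·AC·BA·CAC·AC·BA·AC·BA·AC·BA·CAC·AC·AC·BA·CAC·AC·AC·BA·CAC·AC·CAC·AC·AC·BA·CAC·AC·AC·BA·CAC·AC·AC·BA·CAC·AC·BA·AC·BA·AC·BA·CAC·AC·AC·BA·CAC·AC·AC·BA·CAC·AC
    A ↦ AC
    B ↦ CAC
    C ↦ BA

A->AC, B->CAC, C->BA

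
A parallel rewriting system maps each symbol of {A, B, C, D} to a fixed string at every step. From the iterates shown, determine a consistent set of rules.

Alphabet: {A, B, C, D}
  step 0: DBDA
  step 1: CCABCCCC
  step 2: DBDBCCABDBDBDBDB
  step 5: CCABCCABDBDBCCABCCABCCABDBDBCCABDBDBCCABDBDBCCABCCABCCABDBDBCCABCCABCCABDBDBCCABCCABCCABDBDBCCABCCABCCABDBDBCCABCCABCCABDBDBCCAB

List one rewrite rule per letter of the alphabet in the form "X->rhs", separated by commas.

A->CC, B->AB, C->DB, D->CC

  step 1 ⇒ step 2: CCABCCCC ⇒ DB·DB·CC·AB·DB·DB·DB·DB
    A ↦ CC
    B ↦ AB
    C ↦ DB
  step 0 ⇒ step 1: DBDA ⇒ CC·AB·CC·CC
    D ↦ CC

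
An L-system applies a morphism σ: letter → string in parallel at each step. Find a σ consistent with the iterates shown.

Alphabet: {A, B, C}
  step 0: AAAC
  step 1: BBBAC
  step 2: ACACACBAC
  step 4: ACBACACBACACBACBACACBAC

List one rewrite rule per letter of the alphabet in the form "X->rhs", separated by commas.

  step 1 ⇒ step 2: BBBAC ⇒ AC·AC·AC·B·AC
    A ↦ B
    B ↦ AC
    C ↦ AC

A->B, B->AC, C->AC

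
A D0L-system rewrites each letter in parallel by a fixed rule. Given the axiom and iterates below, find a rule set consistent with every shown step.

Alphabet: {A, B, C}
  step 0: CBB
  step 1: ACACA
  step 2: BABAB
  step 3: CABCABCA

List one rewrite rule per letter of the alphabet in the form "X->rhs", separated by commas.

A->B, B->CA, C->A

  step 2 ⇒ step 3: BABAB ⇒ CA·B·CA·B·CA
    A ↦ B
    B ↦ CA
  step 0 ⇒ step 1: CBB ⇒ A·CA·CA
    C ↦ A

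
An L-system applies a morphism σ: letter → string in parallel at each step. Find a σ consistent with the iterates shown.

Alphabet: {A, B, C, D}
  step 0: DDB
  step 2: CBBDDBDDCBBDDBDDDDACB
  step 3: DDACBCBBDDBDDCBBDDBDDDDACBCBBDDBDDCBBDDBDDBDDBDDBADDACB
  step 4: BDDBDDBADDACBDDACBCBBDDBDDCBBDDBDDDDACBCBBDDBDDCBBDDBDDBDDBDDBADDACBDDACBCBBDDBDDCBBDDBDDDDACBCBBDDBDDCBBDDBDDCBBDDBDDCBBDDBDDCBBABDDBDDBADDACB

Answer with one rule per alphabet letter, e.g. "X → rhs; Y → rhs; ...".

  step 3 ⇒ step 4: DDACBCBBDDBDDCBBDDBDDDDACBCBBDDBDDCBBDDBDDBDDBDDBADDACB ⇒ BDD·BDD·BA·DDA·CB·DDA·CB·CB·BDD·BDD·CB·BDD·BDD·DDA·CB·CB·BDD·BDD·CB·BDD·BDD·BDD·BDD·BA·DDA·CB·DDA·CB·CB·BDD·BDD·CB·BDD·BDD·DDA·CB·CB·BDD·BDD·CB·BDD·BDD·CB·BDD·BDD·CB·BDD·BDD·CB·BA·BDD·BDD·BA·DDA·CB
    A ↦ BA
    B ↦ CB
    C ↦ DDA
    D ↦ BDD

A->BA, B->CB, C->DDA, D->BDD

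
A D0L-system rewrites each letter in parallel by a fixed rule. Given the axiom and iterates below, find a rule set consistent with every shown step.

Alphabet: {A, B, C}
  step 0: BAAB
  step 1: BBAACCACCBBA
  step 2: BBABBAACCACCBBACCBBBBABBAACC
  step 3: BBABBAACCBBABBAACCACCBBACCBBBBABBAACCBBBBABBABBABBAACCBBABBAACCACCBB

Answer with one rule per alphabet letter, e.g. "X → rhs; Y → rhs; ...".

  step 2 ⇒ step 3: BBABBAACCACCBBACCBBBBABBAACC ⇒ BBA·BBA·ACC·BBA·BBA·ACC·ACC·B·B·ACC·B·B·BBA·BBA·ACC·B·B·BBA·BBA·BBA·BBA·ACC·BBA·BBA·ACC·ACC·B·B
    A ↦ ACC
    B ↦ BBA
    C ↦ B

A->ACC, B->BBA, C->B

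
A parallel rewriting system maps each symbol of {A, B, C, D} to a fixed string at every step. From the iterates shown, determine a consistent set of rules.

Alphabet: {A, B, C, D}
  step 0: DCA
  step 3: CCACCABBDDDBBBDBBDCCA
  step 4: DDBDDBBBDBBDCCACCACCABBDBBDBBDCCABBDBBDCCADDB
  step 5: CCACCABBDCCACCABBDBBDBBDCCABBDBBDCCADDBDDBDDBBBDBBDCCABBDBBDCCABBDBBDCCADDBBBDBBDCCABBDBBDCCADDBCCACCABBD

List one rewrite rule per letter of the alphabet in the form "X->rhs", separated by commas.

  step 4 ⇒ step 5: DDBDDBBBDBBDCCACCACCABBDBBDBBDCCABBDBBDCCADDB ⇒ CCA·CCA·BBD·CCA·CCA·BBD·BBD·BBD·CCA·BBD·BBD·CCA·D·D·B·D·D·B·D·D·B·BBD·BBD·CCA·BBD·BBD·CCA·BBD·BBD·CCA·D·D·B·BBD·BBD·CCA·BBD·BBD·CCA·D·D·B·CCA·CCA·BBD
    A ↦ B
    B ↦ BBD
    C ↦ D
    D ↦ CCA

A->B, B->BBD, C->D, D->CCA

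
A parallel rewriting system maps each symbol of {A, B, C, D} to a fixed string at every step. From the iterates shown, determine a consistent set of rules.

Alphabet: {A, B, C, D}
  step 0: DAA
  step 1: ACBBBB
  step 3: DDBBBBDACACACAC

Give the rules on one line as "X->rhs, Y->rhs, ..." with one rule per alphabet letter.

A->BB, B->D, C->AAB, D->AC

  step 0 ⇒ step 1: DAA ⇒ AC·BB·BB
    A ↦ BB
    D ↦ AC
    B ↦ D  (constrained at step 1)
    C ↦ AAB  (constrained at step 1)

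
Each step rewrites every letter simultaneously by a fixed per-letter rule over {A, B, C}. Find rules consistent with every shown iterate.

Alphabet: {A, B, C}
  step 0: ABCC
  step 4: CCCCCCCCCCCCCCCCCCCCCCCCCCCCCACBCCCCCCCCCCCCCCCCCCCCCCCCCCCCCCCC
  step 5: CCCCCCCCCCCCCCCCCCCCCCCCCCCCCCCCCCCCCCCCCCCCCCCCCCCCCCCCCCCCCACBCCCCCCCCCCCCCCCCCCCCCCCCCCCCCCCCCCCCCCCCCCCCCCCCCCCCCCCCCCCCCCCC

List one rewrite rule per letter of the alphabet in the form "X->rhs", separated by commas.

A->C, B->ACB, C->CC

  step 4 ⇒ step 5: CCCCCCCCCCCCCCCCCCCCCCCCCCCCCACBCCCCCCCCCCCCCCCCCCCCCCCCCCCCCCCC ⇒ CC·CC·CC·CC·CC·CC·CC·CC·CC·CC·CC·CC·CC·CC·CC·CC·CC·CC·CC·CC·CC·CC·CC·CC·CC·CC·CC·CC·CC·C·CC·ACB·CC·CC·CC·CC·CC·CC·CC·CC·CC·CC·CC·CC·CC·CC·CC·CC·CC·CC·CC·CC·CC·CC·CC·CC·CC·CC·CC·CC·CC·CC·CC·CC
    A ↦ C
    B ↦ ACB
    C ↦ CC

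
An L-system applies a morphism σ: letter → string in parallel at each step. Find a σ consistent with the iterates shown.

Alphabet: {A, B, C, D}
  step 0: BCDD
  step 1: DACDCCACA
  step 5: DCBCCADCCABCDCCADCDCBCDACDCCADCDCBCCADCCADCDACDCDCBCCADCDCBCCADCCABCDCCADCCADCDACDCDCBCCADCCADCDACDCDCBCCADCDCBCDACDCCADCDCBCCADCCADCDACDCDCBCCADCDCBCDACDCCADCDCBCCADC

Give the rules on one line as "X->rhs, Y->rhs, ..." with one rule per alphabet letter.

  step 0 ⇒ step 1: BCDD ⇒ DAC·DC·CA·CA
    B ↦ DAC
    C ↦ DC
    D ↦ CA
    A ↦ BC  (constrained at step 1)

A->BC, B->DAC, C->DC, D->CA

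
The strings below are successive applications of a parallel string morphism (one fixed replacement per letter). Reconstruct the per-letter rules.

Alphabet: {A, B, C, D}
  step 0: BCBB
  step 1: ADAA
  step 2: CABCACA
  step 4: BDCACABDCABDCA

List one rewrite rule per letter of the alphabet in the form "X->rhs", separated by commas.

  step 1 ⇒ step 2: ADAA ⇒ CA·B·CA·CA
    A ↦ CA
    D ↦ B
  step 0 ⇒ step 1: BCBB ⇒ A·D·A·A
    B ↦ A
  step 0 ⇒ step 1: BCBB ⇒ A·D·A·A
    C ↦ D

A->CA, B->A, C->D, D->B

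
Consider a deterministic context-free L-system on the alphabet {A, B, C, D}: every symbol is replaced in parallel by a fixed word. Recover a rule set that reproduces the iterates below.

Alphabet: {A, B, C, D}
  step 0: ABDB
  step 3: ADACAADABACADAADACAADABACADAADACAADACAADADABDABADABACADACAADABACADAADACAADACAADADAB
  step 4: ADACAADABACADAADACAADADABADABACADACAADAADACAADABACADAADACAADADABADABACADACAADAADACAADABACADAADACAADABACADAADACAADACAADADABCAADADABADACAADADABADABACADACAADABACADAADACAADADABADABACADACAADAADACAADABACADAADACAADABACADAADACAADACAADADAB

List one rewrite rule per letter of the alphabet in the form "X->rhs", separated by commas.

  step 3 ⇒ step 4: ADACAADABACADAADACAADABACADAADACAADACAADADABDABADABACADACAADABACADAADACAADACAADADAB ⇒ ADA·CA·ADA·BAC·ADA·ADA·CA·ADA·DAB·ADA·BAC·ADA·CA·ADA·ADA·CA·ADA·BAC·ADA·ADA·CA·ADA·DAB·ADA·BAC·ADA·CA·ADA·ADA·CA·ADA·BAC·ADA·ADA·CA·ADA·BAC·ADA·ADA·CA·ADA·CA·ADA·DAB·CA·ADA·DAB·ADA·CA·ADA·DAB·ADA·BAC·ADA·CA·ADA·BAC·ADA·ADA·CA·ADA·DAB·ADA·BAC·ADA·CA·ADA·ADA·CA·ADA·BAC·ADA·ADA·CA·ADA·BAC·ADA·ADA·CA·ADA·CA·ADA·DAB
    A ↦ ADA
    B ↦ DAB
    C ↦ BAC
    D ↦ CA

A->ADA, B->DAB, C->BAC, D->CA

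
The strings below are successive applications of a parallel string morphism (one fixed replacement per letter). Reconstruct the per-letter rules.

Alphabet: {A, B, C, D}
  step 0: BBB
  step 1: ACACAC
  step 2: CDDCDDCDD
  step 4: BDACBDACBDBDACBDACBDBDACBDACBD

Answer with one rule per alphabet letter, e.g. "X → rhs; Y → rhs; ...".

  step 1 ⇒ step 2: ACACAC ⇒ CD·D·CD·D·CD·D
    A ↦ CD
    C ↦ D
  step 0 ⇒ step 1: BBB ⇒ AC·AC·AC
    B ↦ AC
    D ↦ BD  (constrained at step 2)

A->CD, B->AC, C->D, D->BD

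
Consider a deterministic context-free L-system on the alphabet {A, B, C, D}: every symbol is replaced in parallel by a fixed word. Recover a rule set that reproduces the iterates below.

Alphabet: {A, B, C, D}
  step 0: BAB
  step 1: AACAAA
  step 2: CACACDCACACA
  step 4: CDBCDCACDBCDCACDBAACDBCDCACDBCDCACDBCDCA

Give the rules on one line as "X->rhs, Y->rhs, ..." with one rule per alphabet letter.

  step 1 ⇒ step 2: AACAAA ⇒ CA·CA·CD·CA·CA·CA
    A ↦ CA
    C ↦ CD
  step 0 ⇒ step 1: BAB ⇒ AA·CA·AA
    B ↦ AA
    D ↦ B  (constrained at step 2)

A->CA, B->AA, C->CD, D->B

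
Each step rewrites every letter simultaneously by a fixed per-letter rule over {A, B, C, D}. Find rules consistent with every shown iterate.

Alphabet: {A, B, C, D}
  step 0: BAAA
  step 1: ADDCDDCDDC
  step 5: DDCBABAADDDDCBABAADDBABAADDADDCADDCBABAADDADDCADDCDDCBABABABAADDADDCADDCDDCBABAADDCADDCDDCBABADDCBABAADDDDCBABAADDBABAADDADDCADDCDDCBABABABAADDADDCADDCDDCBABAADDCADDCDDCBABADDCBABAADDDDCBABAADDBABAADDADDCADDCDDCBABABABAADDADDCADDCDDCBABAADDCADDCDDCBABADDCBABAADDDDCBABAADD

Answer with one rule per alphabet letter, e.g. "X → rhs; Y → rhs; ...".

A->DDC, B->A, C->ADD, D->BA

  step 0 ⇒ step 1: BAAA ⇒ A·DDC·DDC·DDC
    A ↦ DDC
    B ↦ A
    C ↦ ADD  (constrained at step 1)
    D ↦ BA  (constrained at step 1)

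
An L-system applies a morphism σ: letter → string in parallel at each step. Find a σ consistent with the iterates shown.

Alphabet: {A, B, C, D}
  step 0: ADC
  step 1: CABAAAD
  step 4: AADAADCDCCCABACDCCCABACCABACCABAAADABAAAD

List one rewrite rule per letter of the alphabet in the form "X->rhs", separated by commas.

  step 0 ⇒ step 1: ADC ⇒ C·ABA·AAD
    A ↦ C
    C ↦ AAD
    D ↦ ABA
    B ↦ D  (constrained at step 1)

A->C, B->D, C->AAD, D->ABA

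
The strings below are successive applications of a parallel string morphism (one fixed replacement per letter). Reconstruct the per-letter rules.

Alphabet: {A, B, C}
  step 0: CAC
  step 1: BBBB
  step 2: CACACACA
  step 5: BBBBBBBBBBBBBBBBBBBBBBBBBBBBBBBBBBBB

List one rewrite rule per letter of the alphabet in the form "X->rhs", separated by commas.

  step 1 ⇒ step 2: BBBB ⇒ CA·CA·CA·CA
    B ↦ CA
  step 0 ⇒ step 1: CAC ⇒ B·BB·B
    A ↦ BB
  step 0 ⇒ step 1: CAC ⇒ B·BB·B
    C ↦ B

A->BB, B->CA, C->B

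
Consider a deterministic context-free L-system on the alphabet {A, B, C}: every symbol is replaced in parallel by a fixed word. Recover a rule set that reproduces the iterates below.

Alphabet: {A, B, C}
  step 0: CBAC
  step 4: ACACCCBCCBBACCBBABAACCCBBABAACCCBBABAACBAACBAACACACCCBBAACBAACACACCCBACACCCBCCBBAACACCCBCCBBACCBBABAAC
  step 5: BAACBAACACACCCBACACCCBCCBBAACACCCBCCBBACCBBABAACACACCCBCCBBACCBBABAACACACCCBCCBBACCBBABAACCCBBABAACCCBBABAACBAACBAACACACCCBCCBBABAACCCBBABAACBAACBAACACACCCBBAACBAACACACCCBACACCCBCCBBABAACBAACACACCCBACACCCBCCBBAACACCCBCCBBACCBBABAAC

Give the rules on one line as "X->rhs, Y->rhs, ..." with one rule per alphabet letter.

A->BA, B->CCB, C->AC

  step 4 ⇒ step 5: ACACCCBCCBBACCBBABAACCCBBABAACCCBBABAACBAACBAACACACCCBBAACBAACACACCCBACACCCBCCBBAACACCCBCCBBACCBBABAAC ⇒ BA·AC·BA·AC·AC·AC·CCB·AC·AC·CCB·CCB·BA·AC·AC·CCB·CCB·BA·CCB·BA·BA·AC·AC·AC·CCB·CCB·BA·CCB·BA·BA·AC·AC·AC·CCB·CCB·BA·CCB·BA·BA·AC·CCB·BA·BA·AC·CCB·BA·BA·AC·BA·AC·BA·AC·AC·AC·CCB·CCB·BA·BA·AC·CCB·BA·BA·AC·BA·AC·BA·AC·AC·AC·CCB·BA·AC·BA·AC·AC·AC·CCB·AC·AC·CCB·CCB·BA·BA·AC·BA·AC·AC·AC·CCB·AC·AC·CCB·CCB·BA·AC·AC·CCB·CCB·BA·CCB·BA·BA·AC
    A ↦ BA
    B ↦ CCB
    C ↦ AC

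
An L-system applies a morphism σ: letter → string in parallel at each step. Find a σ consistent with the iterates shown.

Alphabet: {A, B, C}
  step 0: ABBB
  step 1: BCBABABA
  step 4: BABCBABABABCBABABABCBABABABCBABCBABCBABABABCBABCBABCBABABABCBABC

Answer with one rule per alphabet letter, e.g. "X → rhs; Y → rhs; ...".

  step 0 ⇒ step 1: ABBB ⇒ BC·BA·BA·BA
    A ↦ BC
    B ↦ BA
    C ↦ BA  (constrained at step 1)

A->BC, B->BA, C->BA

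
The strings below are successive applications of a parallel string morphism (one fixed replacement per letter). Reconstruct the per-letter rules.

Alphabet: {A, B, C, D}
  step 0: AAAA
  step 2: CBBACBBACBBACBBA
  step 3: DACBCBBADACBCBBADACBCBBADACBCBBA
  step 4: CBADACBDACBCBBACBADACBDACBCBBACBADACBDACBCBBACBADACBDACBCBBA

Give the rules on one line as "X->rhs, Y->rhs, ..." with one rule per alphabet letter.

A->BA, B->CB, C->DA, D->C

  step 3 ⇒ step 4: DACBCBBADACBCBBADACBCBBADACBCBBA ⇒ C·BA·DA·CB·DA·CB·CB·BA·C·BA·DA·CB·DA·CB·CB·BA·C·BA·DA·CB·DA·CB·CB·BA·C·BA·DA·CB·DA·CB·CB·BA
    A ↦ BA
    B ↦ CB
    C ↦ DA
    D ↦ C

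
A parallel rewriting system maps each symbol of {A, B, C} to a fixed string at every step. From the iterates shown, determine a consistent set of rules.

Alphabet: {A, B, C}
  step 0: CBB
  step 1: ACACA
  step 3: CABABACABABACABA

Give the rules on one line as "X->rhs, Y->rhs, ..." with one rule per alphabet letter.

  step 0 ⇒ step 1: CBB ⇒ A·CA·CA
    B ↦ CA
    C ↦ A
    A ↦ BA  (constrained at step 1)

A->BA, B->CA, C->A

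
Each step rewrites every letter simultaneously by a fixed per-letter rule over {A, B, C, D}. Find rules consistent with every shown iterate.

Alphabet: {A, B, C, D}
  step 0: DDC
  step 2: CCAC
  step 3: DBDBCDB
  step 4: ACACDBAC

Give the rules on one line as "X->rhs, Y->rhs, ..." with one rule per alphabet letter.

  step 3 ⇒ step 4: DBDBCDB ⇒ A·C·A·C·DB·A·C
    B ↦ C
    C ↦ DB
    D ↦ A
  step 2 ⇒ step 3: CCAC ⇒ DB·DB·C·DB
    A ↦ C

A->C, B->C, C->DB, D->A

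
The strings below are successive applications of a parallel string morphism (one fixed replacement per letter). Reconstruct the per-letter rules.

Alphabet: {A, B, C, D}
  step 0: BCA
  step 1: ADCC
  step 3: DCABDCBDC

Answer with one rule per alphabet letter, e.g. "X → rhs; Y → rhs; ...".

  step 0 ⇒ step 1: BCA ⇒ A·DC·C
    A ↦ C
    B ↦ A
    C ↦ DC
    D ↦ B  (constrained at step 1)

A->C, B->A, C->DC, D->B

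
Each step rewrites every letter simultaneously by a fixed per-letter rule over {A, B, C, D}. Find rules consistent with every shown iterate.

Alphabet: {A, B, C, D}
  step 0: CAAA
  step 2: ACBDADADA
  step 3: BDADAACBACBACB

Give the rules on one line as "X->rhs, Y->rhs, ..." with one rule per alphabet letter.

  step 2 ⇒ step 3: ACBDADADA ⇒ B·DA·DA·AC·B·AC·B·AC·B
    A ↦ B
    B ↦ DA
    C ↦ DA
    D ↦ AC

A->B, B->DA, C->DA, D->AC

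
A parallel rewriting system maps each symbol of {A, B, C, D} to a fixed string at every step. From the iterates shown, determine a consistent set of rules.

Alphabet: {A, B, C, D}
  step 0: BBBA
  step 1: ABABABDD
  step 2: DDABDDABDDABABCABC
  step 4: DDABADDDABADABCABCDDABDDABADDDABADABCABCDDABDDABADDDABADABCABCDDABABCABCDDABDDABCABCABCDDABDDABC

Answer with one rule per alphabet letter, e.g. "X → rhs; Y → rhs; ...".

  step 1 ⇒ step 2: ABABABDD ⇒ DD·AB·DD·AB·DD·AB·ABC·ABC
    A ↦ DD
    B ↦ AB
    D ↦ ABC
    C ↦ AD  (constrained at step 2)

A->DD, B->AB, C->AD, D->ABC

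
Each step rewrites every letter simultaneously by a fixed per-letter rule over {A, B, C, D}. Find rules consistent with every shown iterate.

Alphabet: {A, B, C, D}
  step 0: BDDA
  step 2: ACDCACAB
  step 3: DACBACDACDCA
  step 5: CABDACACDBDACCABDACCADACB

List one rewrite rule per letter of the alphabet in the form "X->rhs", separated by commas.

A->D, B->CA, C->AC, D->B

  step 2 ⇒ step 3: ACDCACAB ⇒ D·AC·B·AC·D·AC·D·CA
    A ↦ D
    B ↦ CA
    C ↦ AC
    D ↦ B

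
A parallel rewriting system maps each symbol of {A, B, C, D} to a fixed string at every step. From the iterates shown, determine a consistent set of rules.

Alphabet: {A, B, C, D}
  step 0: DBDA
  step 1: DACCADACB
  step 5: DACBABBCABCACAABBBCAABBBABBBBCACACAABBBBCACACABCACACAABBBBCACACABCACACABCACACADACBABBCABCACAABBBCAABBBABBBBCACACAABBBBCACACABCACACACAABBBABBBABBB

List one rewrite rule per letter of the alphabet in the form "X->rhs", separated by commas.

  step 0 ⇒ step 1: DBDA ⇒ DAC·CA·DAC·B
    A ↦ B
    B ↦ CA
    D ↦ DAC
    C ↦ ABB  (constrained at step 1)

A->B, B->CA, C->ABB, D->DAC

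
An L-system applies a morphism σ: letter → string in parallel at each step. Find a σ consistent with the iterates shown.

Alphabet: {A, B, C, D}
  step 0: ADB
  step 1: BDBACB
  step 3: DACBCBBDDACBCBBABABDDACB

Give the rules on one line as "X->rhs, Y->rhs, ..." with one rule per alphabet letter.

  step 0 ⇒ step 1: ADB ⇒ BD·BA·CB
    A ↦ BD
    B ↦ CB
    D ↦ BA
    C ↦ DA  (constrained at step 1)

A->BD, B->CB, C->DA, D->BA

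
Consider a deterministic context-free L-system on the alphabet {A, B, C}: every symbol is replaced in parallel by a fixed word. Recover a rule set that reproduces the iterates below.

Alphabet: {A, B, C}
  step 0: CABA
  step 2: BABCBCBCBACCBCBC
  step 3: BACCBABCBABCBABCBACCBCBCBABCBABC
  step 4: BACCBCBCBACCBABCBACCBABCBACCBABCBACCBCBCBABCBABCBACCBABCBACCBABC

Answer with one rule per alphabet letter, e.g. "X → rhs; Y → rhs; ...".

A->CC, B->BA, C->BC

  step 3 ⇒ step 4: BACCBABCBABCBABCBACCBCBCBABCBABC ⇒ BA·CC·BC·BC·BA·CC·BA·BC·BA·CC·BA·BC·BA·CC·BA·BC·BA·CC·BC·BC·BA·BC·BA·BC·BA·CC·BA·BC·BA·CC·BA·BC
    A ↦ CC
    B ↦ BA
    C ↦ BC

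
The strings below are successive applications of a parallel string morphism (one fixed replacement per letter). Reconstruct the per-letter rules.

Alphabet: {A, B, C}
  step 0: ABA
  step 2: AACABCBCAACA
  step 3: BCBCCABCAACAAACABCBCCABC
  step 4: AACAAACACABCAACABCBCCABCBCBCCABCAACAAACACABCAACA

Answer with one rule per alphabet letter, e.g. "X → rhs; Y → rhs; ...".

  step 3 ⇒ step 4: BCBCCABCAACAAACABCBCCABC ⇒ AA·CA·AA·CA·CA·BC·AA·CA·BC·BC·CA·BC·BC·BC·CA·BC·AA·CA·AA·CA·CA·BC·AA·CA
    A ↦ BC
    B ↦ AA
    C ↦ CA

A->BC, B->AA, C->CA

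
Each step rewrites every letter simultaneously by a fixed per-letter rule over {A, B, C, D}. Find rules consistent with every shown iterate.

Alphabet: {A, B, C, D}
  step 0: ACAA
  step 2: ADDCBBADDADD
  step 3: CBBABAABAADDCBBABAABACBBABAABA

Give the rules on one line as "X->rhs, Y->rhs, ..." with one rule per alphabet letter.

A->CBB, B->D, C->A, D->ABA

  step 2 ⇒ step 3: ADDCBBADDADD ⇒ CBB·ABA·ABA·A·D·D·CBB·ABA·ABA·CBB·ABA·ABA
    A ↦ CBB
    B ↦ D
    C ↦ A
    D ↦ ABA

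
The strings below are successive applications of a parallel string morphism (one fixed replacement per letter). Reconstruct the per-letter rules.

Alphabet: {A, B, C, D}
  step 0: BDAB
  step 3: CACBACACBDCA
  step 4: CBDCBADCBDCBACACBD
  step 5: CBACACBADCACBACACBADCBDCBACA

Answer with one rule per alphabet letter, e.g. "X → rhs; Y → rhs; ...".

A->D, B->A, C->CB, D->CA

  step 4 ⇒ step 5: CBDCBADCBDCBACACBD ⇒ CB·A·CA·CB·A·D·CA·CB·A·CA·CB·A·D·CB·D·CB·A·CA
    A ↦ D
    B ↦ A
    C ↦ CB
    D ↦ CA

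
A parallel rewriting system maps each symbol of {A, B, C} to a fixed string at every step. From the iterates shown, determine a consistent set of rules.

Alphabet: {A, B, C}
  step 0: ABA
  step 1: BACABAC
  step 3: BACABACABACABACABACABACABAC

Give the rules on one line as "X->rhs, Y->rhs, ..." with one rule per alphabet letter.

  step 0 ⇒ step 1: ABA ⇒ BAC·A·BAC
    A ↦ BAC
    B ↦ A
    C ↦ A  (constrained at step 1)

A->BAC, B->A, C->A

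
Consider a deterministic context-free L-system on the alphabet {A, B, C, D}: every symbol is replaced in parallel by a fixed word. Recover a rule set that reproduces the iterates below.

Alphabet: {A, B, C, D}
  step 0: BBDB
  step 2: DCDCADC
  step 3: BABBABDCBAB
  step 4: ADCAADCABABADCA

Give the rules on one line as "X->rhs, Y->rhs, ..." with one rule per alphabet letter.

A->DC, B->A, C->AB, D->B

  step 3 ⇒ step 4: BABBABDCBAB ⇒ A·DC·A·A·DC·A·B·AB·A·DC·A
    A ↦ DC
    B ↦ A
    C ↦ AB
    D ↦ B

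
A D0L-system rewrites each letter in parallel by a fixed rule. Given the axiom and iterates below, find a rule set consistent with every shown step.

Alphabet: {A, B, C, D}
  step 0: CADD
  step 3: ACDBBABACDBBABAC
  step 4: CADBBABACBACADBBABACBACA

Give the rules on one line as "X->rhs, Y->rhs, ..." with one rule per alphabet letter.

  step 3 ⇒ step 4: ACDBBABACDBBABAC ⇒ C·A·DB·BA·BA·C·BA·C·A·DB·BA·BA·C·BA·C·A
    A ↦ C
    B ↦ BA
    C ↦ A
    D ↦ DB

A->C, B->BA, C->A, D->DB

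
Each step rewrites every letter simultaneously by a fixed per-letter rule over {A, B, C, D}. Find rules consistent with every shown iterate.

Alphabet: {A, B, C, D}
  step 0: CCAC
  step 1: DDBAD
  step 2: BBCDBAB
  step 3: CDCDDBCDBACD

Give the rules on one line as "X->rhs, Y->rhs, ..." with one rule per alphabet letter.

A->BA, B->CD, C->D, D->B

  step 2 ⇒ step 3: BBCDBAB ⇒ CD·CD·D·B·CD·BA·CD
    A ↦ BA
    B ↦ CD
    C ↦ D
    D ↦ B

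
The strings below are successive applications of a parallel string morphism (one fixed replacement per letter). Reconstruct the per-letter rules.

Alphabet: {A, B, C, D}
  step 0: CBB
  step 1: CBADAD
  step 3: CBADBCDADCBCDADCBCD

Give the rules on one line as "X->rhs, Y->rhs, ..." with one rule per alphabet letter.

A->B, B->AD, C->CB, D->CD

  step 0 ⇒ step 1: CBB ⇒ CB·AD·AD
    B ↦ AD
    C ↦ CB
    A ↦ B  (constrained at step 1)
    D ↦ CD  (constrained at step 1)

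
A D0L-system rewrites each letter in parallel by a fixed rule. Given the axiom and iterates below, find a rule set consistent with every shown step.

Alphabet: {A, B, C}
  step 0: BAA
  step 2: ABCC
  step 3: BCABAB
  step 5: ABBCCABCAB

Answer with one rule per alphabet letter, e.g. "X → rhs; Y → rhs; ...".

A->B, B->C, C->AB

  step 2 ⇒ step 3: ABCC ⇒ B·C·AB·AB
    A ↦ B
    B ↦ C
    C ↦ AB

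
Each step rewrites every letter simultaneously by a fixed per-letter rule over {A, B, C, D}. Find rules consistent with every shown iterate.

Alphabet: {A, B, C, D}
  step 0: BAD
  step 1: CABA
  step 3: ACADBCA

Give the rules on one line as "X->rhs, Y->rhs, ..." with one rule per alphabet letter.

  step 0 ⇒ step 1: BAD ⇒ CA·B·A
    A ↦ B
    B ↦ CA
    D ↦ A
    C ↦ D  (constrained at step 1)

A->B, B->CA, C->D, D->A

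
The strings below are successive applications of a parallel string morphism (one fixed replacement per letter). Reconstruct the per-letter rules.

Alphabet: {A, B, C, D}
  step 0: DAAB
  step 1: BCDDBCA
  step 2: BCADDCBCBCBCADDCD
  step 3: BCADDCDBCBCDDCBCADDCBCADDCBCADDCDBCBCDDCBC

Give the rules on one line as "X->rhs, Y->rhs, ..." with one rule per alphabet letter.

  step 2 ⇒ step 3: BCADDCBCBCBCADDCD ⇒ BCA·DDC·D·BC·BC·DDC·BCA·DDC·BCA·DDC·BCA·DDC·D·BC·BC·DDC·BC
    A ↦ D
    B ↦ BCA
    C ↦ DDC
    D ↦ BC

A->D, B->BCA, C->DDC, D->BC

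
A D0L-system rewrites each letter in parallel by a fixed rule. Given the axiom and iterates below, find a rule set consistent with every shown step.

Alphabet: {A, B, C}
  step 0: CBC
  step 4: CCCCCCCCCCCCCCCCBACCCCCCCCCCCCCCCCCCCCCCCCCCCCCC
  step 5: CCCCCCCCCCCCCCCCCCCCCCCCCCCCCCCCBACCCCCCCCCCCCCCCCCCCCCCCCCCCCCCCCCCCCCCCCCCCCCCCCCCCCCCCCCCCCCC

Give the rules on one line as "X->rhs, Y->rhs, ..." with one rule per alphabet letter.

A->CC, B->BA, C->CC

  step 4 ⇒ step 5: CCCCCCCCCCCCCCCCBACCCCCCCCCCCCCCCCCCCCCCCCCCCCCC ⇒ CC·CC·CC·CC·CC·CC·CC·CC·CC·CC·CC·CC·CC·CC·CC·CC·BA·CC·CC·CC·CC·CC·CC·CC·CC·CC·CC·CC·CC·CC·CC·CC·CC·CC·CC·CC·CC·CC·CC·CC·CC·CC·CC·CC·CC·CC·CC·CC
    A ↦ CC
    B ↦ BA
    C ↦ CC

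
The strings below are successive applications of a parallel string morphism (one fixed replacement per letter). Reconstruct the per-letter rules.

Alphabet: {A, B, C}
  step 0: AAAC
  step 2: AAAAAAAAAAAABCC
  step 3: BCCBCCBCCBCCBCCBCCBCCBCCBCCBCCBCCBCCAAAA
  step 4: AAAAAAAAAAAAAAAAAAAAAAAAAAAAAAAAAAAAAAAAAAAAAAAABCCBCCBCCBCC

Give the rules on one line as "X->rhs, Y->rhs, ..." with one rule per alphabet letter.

A->BCC, B->AA, C->A

  step 3 ⇒ step 4: BCCBCCBCCBCCBCCBCCBCCBCCBCCBCCBCCBCCAAAA ⇒ AA·A·A·AA·A·A·AA·A·A·AA·A·A·AA·A·A·AA·A·A·AA·A·A·AA·A·A·AA·A·A·AA·A·A·AA·A·A·AA·A·A·BCC·BCC·BCC·BCC
    A ↦ BCC
    B ↦ AA
    C ↦ A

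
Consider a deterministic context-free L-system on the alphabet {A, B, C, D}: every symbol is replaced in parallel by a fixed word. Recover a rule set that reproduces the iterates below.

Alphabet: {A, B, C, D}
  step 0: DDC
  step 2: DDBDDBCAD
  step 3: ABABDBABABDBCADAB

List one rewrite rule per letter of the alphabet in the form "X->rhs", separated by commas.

  step 2 ⇒ step 3: DDBDDBCAD ⇒ AB·AB·DB·AB·AB·DB·CA·D·AB
    A ↦ D
    B ↦ DB
    C ↦ CA
    D ↦ AB

A->D, B->DB, C->CA, D->AB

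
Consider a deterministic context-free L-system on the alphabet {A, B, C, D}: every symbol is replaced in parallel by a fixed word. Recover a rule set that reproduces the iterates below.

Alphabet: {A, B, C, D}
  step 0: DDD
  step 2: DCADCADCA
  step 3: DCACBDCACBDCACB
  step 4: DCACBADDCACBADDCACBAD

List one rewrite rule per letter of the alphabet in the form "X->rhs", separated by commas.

A->CB, B->D, C->A, D->DC

  step 3 ⇒ step 4: DCACBDCACBDCACB ⇒ DC·A·CB·A·D·DC·A·CB·A·D·DC·A·CB·A·D
    A ↦ CB
    B ↦ D
    C ↦ A
    D ↦ DC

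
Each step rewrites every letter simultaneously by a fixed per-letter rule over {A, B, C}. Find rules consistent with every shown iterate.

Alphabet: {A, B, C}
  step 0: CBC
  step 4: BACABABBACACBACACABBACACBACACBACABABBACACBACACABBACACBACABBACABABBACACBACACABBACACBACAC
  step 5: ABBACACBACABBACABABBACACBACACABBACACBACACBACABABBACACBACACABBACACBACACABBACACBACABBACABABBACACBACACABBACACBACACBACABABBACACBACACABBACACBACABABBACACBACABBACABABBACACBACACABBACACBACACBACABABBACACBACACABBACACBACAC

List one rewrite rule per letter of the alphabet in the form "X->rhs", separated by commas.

  step 4 ⇒ step 5: BACABABBACACBACACABBACACBACACBACABABBACACBACACABBACACBACABBACABABBACACBACACABBACACBACAC ⇒ AB·BAC·AC·BAC·AB·BAC·AB·AB·BAC·AC·BAC·AC·AB·BAC·AC·BAC·AC·BAC·AB·AB·BAC·AC·BAC·AC·AB·BAC·AC·BAC·AC·AB·BAC·AC·BAC·AB·BAC·AB·AB·BAC·AC·BAC·AC·AB·BAC·AC·BAC·AC·BAC·AB·AB·BAC·AC·BAC·AC·AB·BAC·AC·BAC·AB·AB·BAC·AC·BAC·AB·BAC·AB·AB·BAC·AC·BAC·AC·AB·BAC·AC·BAC·AC·BAC·AB·AB·BAC·AC·BAC·AC·AB·BAC·AC·BAC·AC
    A ↦ BAC
    B ↦ AB
    C ↦ AC

A->BAC, B->AB, C->AC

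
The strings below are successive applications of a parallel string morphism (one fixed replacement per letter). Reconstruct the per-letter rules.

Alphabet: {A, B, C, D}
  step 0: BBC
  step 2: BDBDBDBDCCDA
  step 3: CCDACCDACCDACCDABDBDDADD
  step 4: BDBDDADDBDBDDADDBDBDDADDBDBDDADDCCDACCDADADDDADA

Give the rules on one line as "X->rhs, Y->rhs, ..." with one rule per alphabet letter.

  step 3 ⇒ step 4: CCDACCDACCDACCDABDBDDADD ⇒ BD·BD·DA·DD·BD·BD·DA·DD·BD·BD·DA·DD·BD·BD·DA·DD·CC·DA·CC·DA·DA·DD·DA·DA
    A ↦ DD
    B ↦ CC
    C ↦ BD
    D ↦ DA

A->DD, B->CC, C->BD, D->DA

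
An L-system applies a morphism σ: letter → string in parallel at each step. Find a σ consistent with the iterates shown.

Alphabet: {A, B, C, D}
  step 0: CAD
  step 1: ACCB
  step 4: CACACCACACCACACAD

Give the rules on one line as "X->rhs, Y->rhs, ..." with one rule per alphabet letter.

  step 0 ⇒ step 1: CAD ⇒ AC·C·B
    A ↦ C
    C ↦ AC
    D ↦ B
    B ↦ AD  (constrained at step 1)

A->C, B->AD, C->AC, D->B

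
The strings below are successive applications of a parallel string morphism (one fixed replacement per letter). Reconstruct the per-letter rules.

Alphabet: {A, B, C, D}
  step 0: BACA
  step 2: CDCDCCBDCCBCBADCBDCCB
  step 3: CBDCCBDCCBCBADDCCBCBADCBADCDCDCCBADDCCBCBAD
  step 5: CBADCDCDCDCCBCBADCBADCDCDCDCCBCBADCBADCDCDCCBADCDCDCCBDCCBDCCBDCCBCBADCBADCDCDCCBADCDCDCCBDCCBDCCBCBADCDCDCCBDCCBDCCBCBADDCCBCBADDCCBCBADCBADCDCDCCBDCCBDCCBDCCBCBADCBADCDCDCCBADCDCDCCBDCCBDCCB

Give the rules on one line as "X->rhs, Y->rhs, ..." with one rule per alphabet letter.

A->CDC, B->AD, C->CB, D->DC

  step 2 ⇒ step 3: CDCDCCBDCCBCBADCBDCCB ⇒ CB·DC·CB·DC·CB·CB·AD·DC·CB·CB·AD·CB·AD·CDC·DC·CB·AD·DC·CB·CB·AD
    A ↦ CDC
    B ↦ AD
    C ↦ CB
    D ↦ DC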